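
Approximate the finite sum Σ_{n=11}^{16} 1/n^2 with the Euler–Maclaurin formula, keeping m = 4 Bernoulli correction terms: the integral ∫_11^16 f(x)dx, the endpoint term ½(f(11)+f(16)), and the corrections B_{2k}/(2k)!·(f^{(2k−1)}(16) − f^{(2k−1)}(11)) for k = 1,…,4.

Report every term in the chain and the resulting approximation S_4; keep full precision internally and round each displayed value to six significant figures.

∫_11^16 1/x^2 dx evaluates to 0.0284091.
Boundary: ½(f(11) + f(16)) = ½(0.00826446 + 0.00390625) = 0.00608536.
Running total after boundary: 0.0344944.
k=1: B_{2}/(2)! × [f^{(1)}(16) − f^{(1)}(11)] = 1/12 × (-0.000488281 − (-0.00150263)) = 8.45290e-05.
Partial sum through k=1: 0.0345790.
k=2: B_{4}/(4)! × [f^{(3)}(16) − f^{(3)}(11)] = −1/720 × (-2.28882e-05 − (-0.000149021)) = -1.75185e-07.
Partial sum through k=2: 0.0345788.
k=3: B_{6}/(6)! × [f^{(5)}(16) − f^{(5)}(11)] = 1/30240 × (-2.68221e-06 − (-3.69474e-05)) = 1.13311e-09.
Partial sum through k=3: 0.0345788.
k=4: B_{8}/(8)! × [f^{(7)}(16) − f^{(7)}(11)] = −1/1209600 × (-5.86733e-07 − (-1.70996e-05)) = -1.36515e-11.

S_4 ≈ 0.0345788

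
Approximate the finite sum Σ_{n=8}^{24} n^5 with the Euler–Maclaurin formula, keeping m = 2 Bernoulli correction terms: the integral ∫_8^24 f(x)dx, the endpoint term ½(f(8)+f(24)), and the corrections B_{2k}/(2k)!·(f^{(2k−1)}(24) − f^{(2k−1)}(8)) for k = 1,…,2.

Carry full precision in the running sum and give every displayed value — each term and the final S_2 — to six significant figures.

S_2 ≈ 3.59410e+07

Integral: ∫_8^24 x^5 dx = 3.18068e+07.
½[f(8) + f(24)] = ½[32768.0 + 7.96262e+06] = 3.99770e+06.
Running total after boundary: 3.58045e+07.
Correction k=1: B_{2}/2! · (f^{(1)}(24) − f^{(1)}(8)) = 1/12 · (1.65888e+06 − 20480.0) = 136533.
Running total after k=1: 3.59410e+07.
Correction k=2: B_{4}/4! · (f^{(3)}(24) − f^{(3)}(8)) = −1/720 · (34560.0 − 3840.00) = -42.6667.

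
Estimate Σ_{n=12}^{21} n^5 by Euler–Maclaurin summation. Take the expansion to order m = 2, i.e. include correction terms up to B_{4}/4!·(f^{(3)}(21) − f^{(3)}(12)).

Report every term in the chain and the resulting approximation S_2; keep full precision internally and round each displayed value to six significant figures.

Integral: ∫_12^21 x^5 dx = 1.37967e+07.
Endpoint term: (f(12) + f(21))/2 = (248832 + 4.08410e+06)/2 = 2.16647e+06.
So far: 1.59632e+07.
Order-1 term: 1/12 · (972405 − 103680) = 72393.8.
Running total after k=1: 1.60355e+07.
Order-2 term: −1/720 · (26460.0 − 8640.00) = -24.7500.

S_2 ≈ 1.60355e+07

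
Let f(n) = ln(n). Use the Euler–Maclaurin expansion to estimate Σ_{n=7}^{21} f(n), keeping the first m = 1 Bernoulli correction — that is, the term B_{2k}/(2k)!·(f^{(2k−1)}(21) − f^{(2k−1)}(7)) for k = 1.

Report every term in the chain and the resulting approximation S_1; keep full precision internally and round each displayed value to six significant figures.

The integral term ∫_7^21 ln(x) dx = 36.3136.
Endpoint term: (f(7) + f(21))/2 = (1.94591 + 3.04452)/2 = 2.49522.
Integral + boundary = 38.8088.
Order-1 term: 1/12 · (0.0476190 − 0.142857) = -0.00793651.

S_1 ≈ 38.8009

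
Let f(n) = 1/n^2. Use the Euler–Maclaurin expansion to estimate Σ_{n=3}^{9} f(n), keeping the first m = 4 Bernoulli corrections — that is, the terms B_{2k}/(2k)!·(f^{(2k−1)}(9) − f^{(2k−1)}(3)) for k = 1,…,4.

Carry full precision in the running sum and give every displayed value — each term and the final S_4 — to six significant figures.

The integral term ∫_3^9 1/x^2 dx = 0.222222.
Endpoint term: (f(3) + f(9))/2 = (0.111111 + 0.0123457)/2 = 0.0617284.
Integral + boundary = 0.283951.
Correction k=1: B_{2}/2! · (f^{(1)}(9) − f^{(1)}(3)) = 1/12 · (-0.00274348 − (-0.0740741)) = 0.00594422.
After k=1: 0.289895.
Correction k=2: B_{4}/4! · (f^{(3)}(9) − f^{(3)}(3)) = −1/720 · (-0.000406442 − (-0.0987654)) = -0.000136610.
After k=2: 0.289758.
Correction k=3: B_{6}/6! · (f^{(5)}(9) − f^{(5)}(3)) = 1/30240 · (-0.000150534 − (-0.329218)) = 1.08819e-05.
After k=3: 0.289769.
Correction k=4: B_{8}/8! · (f^{(7)}(9) − f^{(7)}(3)) = −1/1209600 · (-0.000104073 − (-2.04847)) = -1.69342e-06.

S_4 ≈ 0.289767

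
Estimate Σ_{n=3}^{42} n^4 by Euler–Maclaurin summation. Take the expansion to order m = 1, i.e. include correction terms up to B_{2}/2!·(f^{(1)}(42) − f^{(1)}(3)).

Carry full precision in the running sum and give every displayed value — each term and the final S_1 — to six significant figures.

S_1 ≈ 2.77188e+07

The integral term ∫_3^42 x^4 dx = 2.61382e+07.
½[f(3) + f(42)] = ½[81.0000 + 3.11170e+06] = 1.55589e+06.
Running total after boundary: 2.76941e+07.
Order-1 term: 1/12 · (296352 − 108.000) = 24687.0.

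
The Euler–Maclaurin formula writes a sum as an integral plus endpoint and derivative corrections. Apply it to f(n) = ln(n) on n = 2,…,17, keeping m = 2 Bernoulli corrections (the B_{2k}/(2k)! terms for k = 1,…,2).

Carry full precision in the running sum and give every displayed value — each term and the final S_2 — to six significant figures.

Integral: ∫_2^17 ln(x) dx = 31.7783.
Endpoint term: (f(2) + f(17))/2 = (0.693147 + 2.83321)/2 = 1.76318.
Integral + boundary = 33.5415.
k=1: B_{2}/(2)! × [f^{(1)}(17) − f^{(1)}(2)] = 1/12 × (0.0588235 − 0.500000) = -0.0367647.
Partial sum through k=1: 33.5047.
k=2: B_{4}/(4)! × [f^{(3)}(17) − f^{(3)}(2)] = −1/720 × (0.000407083 − 0.250000) = 0.000346657.

S_2 ≈ 33.5051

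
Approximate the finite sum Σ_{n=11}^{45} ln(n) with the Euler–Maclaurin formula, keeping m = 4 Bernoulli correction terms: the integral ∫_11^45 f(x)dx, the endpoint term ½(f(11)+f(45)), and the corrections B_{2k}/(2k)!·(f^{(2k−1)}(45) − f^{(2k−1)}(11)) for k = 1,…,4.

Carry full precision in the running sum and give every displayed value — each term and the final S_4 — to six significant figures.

S_4 ≈ 114.020

Integral: ∫_11^45 ln(x) dx = 110.923.
Boundary: ½(f(11) + f(45)) = ½(2.39790 + 3.80666) = 3.10228.
So far: 114.025.
Correction k=1: B_{2}/2! · (f^{(1)}(45) − f^{(1)}(11)) = 1/12 · (0.0222222 − 0.0909091) = -0.00572391.
After k=1: 114.020.
Correction k=2: B_{4}/4! · (f^{(3)}(45) − f^{(3)}(11)) = −1/720 · (2.19479e-05 − 0.00150263) = 2.05650e-06.
After k=2: 114.020.
Correction k=3: B_{6}/6! · (f^{(5)}(45) − f^{(5)}(11)) = 1/30240 · (1.30061e-07 − 0.000149021) = -4.92365e-09.
After k=3: 114.020.
Correction k=4: B_{8}/8! · (f^{(7)}(45) − f^{(7)}(11)) = −1/1209600 · (1.92684e-09 − 3.69474e-05) = 3.05435e-11.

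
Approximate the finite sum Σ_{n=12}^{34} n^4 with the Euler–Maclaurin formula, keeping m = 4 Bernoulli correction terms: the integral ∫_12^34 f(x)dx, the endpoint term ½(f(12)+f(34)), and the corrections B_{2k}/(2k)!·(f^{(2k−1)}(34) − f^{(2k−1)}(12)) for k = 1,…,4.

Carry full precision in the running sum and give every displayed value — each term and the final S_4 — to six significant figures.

S_4 ≈ 9.72838e+06

∫_12^34 x^4 dx evaluates to 9.03732e+06.
Endpoint term: (f(12) + f(34))/2 = (20736.0 + 1.33634e+06)/2 = 678536.
So far: 9.71585e+06.
Order-1 term: 1/12 · (157216 − 6912.00) = 12525.3.
Running total after k=1: 9.72838e+06.
Order-2 term: −1/720 · (816.000 − 288.000) = -0.733333.
Running total after k=2: 9.72838e+06.
Order-3 term: 1/30240 · (0.00000 − 0.00000) = 0.00000.
Running total after k=3: 9.72838e+06.
Order-4 term: −1/1209600 · (0.00000 − 0.00000) = 0.00000.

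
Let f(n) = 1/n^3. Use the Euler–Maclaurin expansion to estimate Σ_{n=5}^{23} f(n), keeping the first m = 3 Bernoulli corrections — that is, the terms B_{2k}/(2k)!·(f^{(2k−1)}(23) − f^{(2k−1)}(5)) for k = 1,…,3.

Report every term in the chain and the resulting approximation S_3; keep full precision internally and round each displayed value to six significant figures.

∫_5^23 1/x^3 dx evaluates to 0.0190548.
½[f(5) + f(23)] = ½[0.00800000 + 8.21895e-05] = 0.00404109.
So far: 0.0230959.
Correction k=1: B_{2}/2! · (f^{(1)}(23) − f^{(1)}(5)) = 1/12 · (-1.07204e-05 − (-0.00480000)) = 0.000399107.
Partial sum through k=1: 0.0234950.
Correction k=2: B_{4}/4! · (f^{(3)}(23) − f^{(3)}(5)) = −1/720 · (-4.05307e-07 − (-0.00384000)) = -5.33277e-06.
Partial sum through k=2: 0.0234897.
Correction k=3: B_{6}/6! · (f^{(5)}(23) − f^{(5)}(5)) = 1/30240 · (-3.21794e-08 − (-0.00645120)) = 2.13332e-07.

S_3 ≈ 0.0234899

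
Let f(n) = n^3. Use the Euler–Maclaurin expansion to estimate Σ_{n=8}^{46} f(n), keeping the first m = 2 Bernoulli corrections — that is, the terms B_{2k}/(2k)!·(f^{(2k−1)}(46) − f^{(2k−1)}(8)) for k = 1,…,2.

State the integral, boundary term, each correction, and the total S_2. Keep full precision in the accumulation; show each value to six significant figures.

S_2 ≈ 1.16778e+06

The integral term ∫_8^46 x^3 dx = 1.11834e+06.
Endpoint term: (f(8) + f(46))/2 = (512.000 + 97336.0)/2 = 48924.0.
Running total after boundary: 1.16726e+06.
k=1: B_{2}/(2)! × [f^{(1)}(46) − f^{(1)}(8)] = 1/12 × (6348.00 − 192.000) = 513.000.
Partial sum through k=1: 1.16778e+06.
k=2: B_{4}/(4)! × [f^{(3)}(46) − f^{(3)}(8)] = −1/720 × (6.00000 − 6.00000) = 0.00000.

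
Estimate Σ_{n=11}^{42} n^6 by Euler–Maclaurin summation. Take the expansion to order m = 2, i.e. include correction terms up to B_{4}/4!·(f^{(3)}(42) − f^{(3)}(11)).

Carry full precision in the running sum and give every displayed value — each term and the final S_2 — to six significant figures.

S_2 ≈ 3.57421e+10

The integral term ∫_11^42 x^6 dx = 3.29314e+10.
½[f(11) + f(42)] = ½[1.77156e+06 + 5.48903e+09] = 2.74540e+09.
Integral + boundary = 3.56768e+10.
k=1: B_{2}/(2)! × [f^{(1)}(42) − f^{(1)}(11)] = 1/12 × (7.84147e+08 − 966306) = 6.52651e+07.
After k=1: 3.57421e+10.
k=2: B_{4}/(4)! × [f^{(3)}(42) − f^{(3)}(11)] = −1/720 × (8.89056e+06 − 159720) = -12126.2.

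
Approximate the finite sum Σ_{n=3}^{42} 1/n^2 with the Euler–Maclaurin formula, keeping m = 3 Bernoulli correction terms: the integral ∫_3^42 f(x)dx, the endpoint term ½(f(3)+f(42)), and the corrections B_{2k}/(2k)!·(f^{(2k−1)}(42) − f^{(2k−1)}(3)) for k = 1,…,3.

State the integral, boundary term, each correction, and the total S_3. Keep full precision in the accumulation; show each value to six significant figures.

S_3 ≈ 0.371407

The integral term ∫_3^42 1/x^2 dx = 0.309524.
Endpoint term: (f(3) + f(42))/2 = (0.111111 + 0.000566893)/2 = 0.0558390.
Integral + boundary = 0.365363.
Order-1 term: 1/12 · (-2.69949e-05 − (-0.0740741)) = 0.00617059.
Running total after k=1: 0.371533.
Order-2 term: −1/720 · (-1.83639e-07 − (-0.0987654)) = -0.000137174.
Running total after k=2: 0.371396.
Order-3 term: 1/30240 · (-3.12311e-09 − (-0.329218)) = 1.08868e-05.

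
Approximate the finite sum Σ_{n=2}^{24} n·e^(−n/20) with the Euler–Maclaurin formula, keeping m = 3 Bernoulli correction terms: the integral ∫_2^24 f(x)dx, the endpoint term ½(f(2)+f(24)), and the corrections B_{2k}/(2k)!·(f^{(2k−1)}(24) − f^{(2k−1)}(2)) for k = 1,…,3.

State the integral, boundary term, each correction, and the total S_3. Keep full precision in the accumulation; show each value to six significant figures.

S_3 ≈ 137.524

∫_2^24 x·e^(−x/20) dx evaluates to 133.078.
½[f(2) + f(24)] = ½[1.80967 + 7.22866] = 4.51917.
Integral + boundary = 137.597.
Correction k=1: B_{2}/2! · (f^{(1)}(24) − f^{(1)}(2)) = 1/12 · (-0.0602388 − 0.814354) = -0.0728827.
After k=1: 137.524.
Correction k=2: B_{4}/4! · (f^{(3)}(24) − f^{(3)}(2)) = −1/720 · (0.00135537 − 0.00656007) = 7.22875e-06.
After k=2: 137.524.
Correction k=3: B_{6}/6! · (f^{(5)}(24) − f^{(5)}(2)) = 1/30240 · (7.15336e-06 − 2.77106e-05) = -6.79804e-10.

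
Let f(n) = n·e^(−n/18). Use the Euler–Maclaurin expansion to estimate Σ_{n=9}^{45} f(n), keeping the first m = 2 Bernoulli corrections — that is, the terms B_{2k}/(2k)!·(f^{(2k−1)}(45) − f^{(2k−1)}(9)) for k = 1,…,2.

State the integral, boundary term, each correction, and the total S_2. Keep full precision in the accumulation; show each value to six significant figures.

∫_9^45 x·e^(−x/18) dx evaluates to 201.690.
Endpoint term: (f(9) + f(45))/2 = (5.45878 + 3.69382)/2 = 4.57630.
Running total after boundary: 206.266.
k=1: B_{2}/(2)! × [f^{(1)}(45) − f^{(1)}(9)] = 1/12 × (-0.123127 − 0.303265) = -0.0355327.
After k=1: 206.230.
k=2: B_{4}/(4)! × [f^{(3)}(45) − f^{(3)}(9)] = −1/720 × (0.000126674 − 0.00468002) = 6.32409e-06.

S_2 ≈ 206.230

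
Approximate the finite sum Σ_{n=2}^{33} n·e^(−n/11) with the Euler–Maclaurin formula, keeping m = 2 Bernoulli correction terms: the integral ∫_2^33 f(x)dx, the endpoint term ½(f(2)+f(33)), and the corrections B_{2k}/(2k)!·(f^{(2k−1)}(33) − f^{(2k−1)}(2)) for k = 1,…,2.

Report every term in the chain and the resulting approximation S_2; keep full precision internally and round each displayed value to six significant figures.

∫_2^33 x·e^(−x/11) dx evaluates to 95.1297.
Boundary: ½(f(2) + f(33)) = ½(1.66751 + 1.64297) = 1.65524.
Running total after boundary: 96.7850.
Correction k=1: B_{2}/2! · (f^{(1)}(33) − f^{(1)}(2)) = 1/12 · (-0.0995741 − 0.682161) = -0.0651446.
Partial sum through k=1: 96.7198.
Correction k=2: B_{4}/4! · (f^{(3)}(33) − f^{(3)}(2)) = −1/720 · (0.00000 − 0.0194187) = 2.69705e-05.

S_2 ≈ 96.7198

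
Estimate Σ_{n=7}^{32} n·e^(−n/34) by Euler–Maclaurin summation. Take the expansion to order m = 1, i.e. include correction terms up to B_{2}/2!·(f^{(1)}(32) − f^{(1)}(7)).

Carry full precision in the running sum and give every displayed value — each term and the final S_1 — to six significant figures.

S_1 ≈ 268.118

Integral: ∫_7^32 x·e^(−x/34) dx = 259.079.
½[f(7) + f(32)] = ½[5.69750 + 12.4854] = 9.09145.
Integral + boundary = 268.170.
Correction k=1: B_{2}/2! · (f^{(1)}(32) − f^{(1)}(7)) = 1/12 · (0.0229511 − 0.646355) = -0.0519503.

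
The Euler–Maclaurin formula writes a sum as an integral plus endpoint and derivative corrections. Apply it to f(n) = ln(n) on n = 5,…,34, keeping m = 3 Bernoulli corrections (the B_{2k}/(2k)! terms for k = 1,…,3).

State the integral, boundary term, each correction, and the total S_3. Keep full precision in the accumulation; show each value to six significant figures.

S_3 ≈ 85.4028

Integral: ∫_5^34 ln(x) dx = 82.8491.
Boundary: ½(f(5) + f(34)) = ½(1.60944 + 3.52636) = 2.56790.
Integral + boundary = 85.4170.
Correction k=1: B_{2}/2! · (f^{(1)}(34) − f^{(1)}(5)) = 1/12 · (0.0294118 − 0.200000) = -0.0142157.
After k=1: 85.4028.
Correction k=2: B_{4}/4! · (f^{(3)}(34) − f^{(3)}(5)) = −1/720 · (5.08854e-05 − 0.0160000) = 2.21515e-05.
After k=2: 85.4028.
Correction k=3: B_{6}/6! · (f^{(5)}(34) − f^{(5)}(5)) = 1/30240 · (5.28222e-07 − 0.00768000) = -2.53951e-07.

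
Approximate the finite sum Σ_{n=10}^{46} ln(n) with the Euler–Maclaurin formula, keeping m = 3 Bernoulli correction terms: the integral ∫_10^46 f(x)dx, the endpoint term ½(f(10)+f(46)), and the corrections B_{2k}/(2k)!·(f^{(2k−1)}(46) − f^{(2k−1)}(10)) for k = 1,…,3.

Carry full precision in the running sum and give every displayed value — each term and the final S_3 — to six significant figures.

S_3 ≈ 120.151

The integral term ∫_10^46 ln(x) dx = 117.092.
Endpoint term: (f(10) + f(46))/2 = (2.30259 + 3.82864)/2 = 3.06561.
Running total after boundary: 120.157.
k=1: B_{2}/(2)! × [f^{(1)}(46) − f^{(1)}(10)] = 1/12 × (0.0217391 − 0.100000) = -0.00652174.
Partial sum through k=1: 120.151.
k=2: B_{4}/(4)! × [f^{(3)}(46) − f^{(3)}(10)] = −1/720 × (2.05474e-05 − 0.00200000) = 2.74924e-06.
Partial sum through k=2: 120.151.
k=3: B_{6}/(6)! × [f^{(5)}(46) − f^{(5)}(10)] = 1/30240 × (1.16526e-07 − 0.000240000) = -7.93265e-09.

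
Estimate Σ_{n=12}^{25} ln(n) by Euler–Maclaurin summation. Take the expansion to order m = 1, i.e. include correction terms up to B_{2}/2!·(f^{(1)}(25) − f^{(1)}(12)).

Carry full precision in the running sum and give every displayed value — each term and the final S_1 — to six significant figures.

S_1 ≈ 40.5013

∫_12^25 ln(x) dx evaluates to 37.6530.
½[f(12) + f(25)] = ½[2.48491 + 3.21888] = 2.85189.
So far: 40.5049.
Correction k=1: B_{2}/2! · (f^{(1)}(25) − f^{(1)}(12)) = 1/12 · (0.0400000 − 0.0833333) = -0.00361111.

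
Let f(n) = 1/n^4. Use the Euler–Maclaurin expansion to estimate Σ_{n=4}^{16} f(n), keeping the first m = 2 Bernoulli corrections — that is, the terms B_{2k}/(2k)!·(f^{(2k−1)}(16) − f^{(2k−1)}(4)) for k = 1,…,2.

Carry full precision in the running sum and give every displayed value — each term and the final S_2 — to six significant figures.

Integral: ∫_4^16 1/x^4 dx = 0.00512695.
Endpoint term: (f(4) + f(16))/2 = (0.00390625 + 1.52588e-05)/2 = 0.00196075.
So far: 0.00708771.
Correction k=1: B_{2}/2! · (f^{(1)}(16) − f^{(1)}(4)) = 1/12 · (-3.81470e-06 − (-0.00390625)) = 0.000325203.
Running total after k=1: 0.00741291.
Correction k=2: B_{4}/4! · (f^{(3)}(16) − f^{(3)}(4)) = −1/720 · (-4.47035e-07 − (-0.00732422)) = -1.01719e-05.

S_2 ≈ 0.00740274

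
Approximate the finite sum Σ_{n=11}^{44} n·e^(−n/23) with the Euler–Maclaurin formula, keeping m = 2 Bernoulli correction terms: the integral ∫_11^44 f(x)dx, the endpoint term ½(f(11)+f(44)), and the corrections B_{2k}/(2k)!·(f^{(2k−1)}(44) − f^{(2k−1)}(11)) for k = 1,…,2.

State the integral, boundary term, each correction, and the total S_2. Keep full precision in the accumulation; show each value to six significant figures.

S_2 ≈ 263.851

Integral: ∫_11^44 x·e^(−x/23) dx = 257.232.
Endpoint term: (f(11) + f(44))/2 = (6.81847 + 6.49574)/2 = 6.65710.
Integral + boundary = 263.890.
Correction k=1: B_{2}/2! · (f^{(1)}(44) − f^{(1)}(11)) = 1/12 · (-0.134793 − 0.323405) = -0.0381832.
After k=1: 263.851.
Correction k=2: B_{4}/4! · (f^{(3)}(44) − f^{(3)}(11)) = −1/720 · (0.000303342 − 0.00295487) = 3.68268e-06.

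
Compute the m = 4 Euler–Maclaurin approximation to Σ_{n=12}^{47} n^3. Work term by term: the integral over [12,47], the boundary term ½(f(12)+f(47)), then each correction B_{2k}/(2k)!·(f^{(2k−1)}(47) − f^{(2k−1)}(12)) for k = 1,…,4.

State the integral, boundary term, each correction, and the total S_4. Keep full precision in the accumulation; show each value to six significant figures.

S_4 ≈ 1.26803e+06

∫_12^47 x^3 dx evaluates to 1.21474e+06.
Boundary: ½(f(12) + f(47)) = ½(1728.00 + 103823) = 52775.5.
So far: 1.26751e+06.
Correction k=1: B_{2}/2! · (f^{(1)}(47) − f^{(1)}(12)) = 1/12 · (6627.00 − 432.000) = 516.250.
Partial sum through k=1: 1.26803e+06.
Correction k=2: B_{4}/4! · (f^{(3)}(47) − f^{(3)}(12)) = −1/720 · (6.00000 − 6.00000) = 0.00000.
Partial sum through k=2: 1.26803e+06.
Correction k=3: B_{6}/6! · (f^{(5)}(47) − f^{(5)}(12)) = 1/30240 · (0.00000 − 0.00000) = 0.00000.
Partial sum through k=3: 1.26803e+06.
Correction k=4: B_{8}/8! · (f^{(7)}(47) − f^{(7)}(12)) = −1/1209600 · (0.00000 − 0.00000) = 0.00000.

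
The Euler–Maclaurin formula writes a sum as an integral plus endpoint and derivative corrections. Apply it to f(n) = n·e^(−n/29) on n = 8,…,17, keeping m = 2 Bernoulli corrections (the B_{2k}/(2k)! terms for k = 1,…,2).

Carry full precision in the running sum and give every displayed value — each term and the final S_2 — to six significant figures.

∫_8^17 x·e^(−x/29) dx evaluates to 72.0358.
Boundary: ½(f(8) + f(17)) = ½(6.07134 + 9.45938) = 7.76536.
Running total after boundary: 79.8011.
Order-1 term: 1/12 · (0.230249 − 0.549561) = -0.0266094.
Partial sum through k=1: 79.7745.
Order-2 term: −1/720 · (0.00159705 − 0.00245826) = 1.19613e-06.

S_2 ≈ 79.7745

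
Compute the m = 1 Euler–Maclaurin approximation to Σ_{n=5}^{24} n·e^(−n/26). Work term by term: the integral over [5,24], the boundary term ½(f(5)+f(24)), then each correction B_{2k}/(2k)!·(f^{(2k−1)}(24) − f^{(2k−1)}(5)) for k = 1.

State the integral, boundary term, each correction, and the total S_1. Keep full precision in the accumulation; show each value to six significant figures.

S_1 ≈ 155.287

The integral term ∫_5^24 x·e^(−x/26) dx = 148.510.
½[f(5) + f(24)] = ½[4.12526 + 9.53507] = 6.83017.
Running total after boundary: 155.340.
Correction k=1: B_{2}/2! · (f^{(1)}(24) − f^{(1)}(5)) = 1/12 · (0.0305611 − 0.666389) = -0.0529857.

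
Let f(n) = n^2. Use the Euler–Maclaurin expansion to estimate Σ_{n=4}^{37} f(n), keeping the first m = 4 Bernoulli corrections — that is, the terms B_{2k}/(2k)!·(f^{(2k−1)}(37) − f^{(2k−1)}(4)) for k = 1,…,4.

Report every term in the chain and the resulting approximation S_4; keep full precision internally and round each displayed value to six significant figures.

S_4 ≈ 17561.0

The integral term ∫_4^37 x^2 dx = 16863.0.
Boundary: ½(f(4) + f(37)) = ½(16.0000 + 1369.00) = 692.500.
Integral + boundary = 17555.5.
Correction k=1: B_{2}/2! · (f^{(1)}(37) − f^{(1)}(4)) = 1/12 · (74.0000 − 8.00000) = 5.50000.
After k=1: 17561.0.
Correction k=2: B_{4}/4! · (f^{(3)}(37) − f^{(3)}(4)) = −1/720 · (0.00000 − 0.00000) = 0.00000.
After k=2: 17561.0.
Correction k=3: B_{6}/6! · (f^{(5)}(37) − f^{(5)}(4)) = 1/30240 · (0.00000 − 0.00000) = 0.00000.
After k=3: 17561.0.
Correction k=4: B_{8}/8! · (f^{(7)}(37) − f^{(7)}(4)) = −1/1209600 · (0.00000 − 0.00000) = 0.00000.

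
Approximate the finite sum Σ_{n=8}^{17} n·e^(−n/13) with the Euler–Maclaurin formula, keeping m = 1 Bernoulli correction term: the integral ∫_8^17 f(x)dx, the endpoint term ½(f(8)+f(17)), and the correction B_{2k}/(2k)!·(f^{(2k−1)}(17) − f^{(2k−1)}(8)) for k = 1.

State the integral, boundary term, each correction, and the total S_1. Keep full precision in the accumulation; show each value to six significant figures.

S_1 ≈ 46.5015

The integral term ∫_8^17 x·e^(−x/13) dx = 42.0653.
½[f(8) + f(17)] = ½[4.32346 + 4.59754] = 4.46050.
Running total after boundary: 46.5258.
Order-1 term: 1/12 · (-0.0832134 − 0.207859) = -0.0242560.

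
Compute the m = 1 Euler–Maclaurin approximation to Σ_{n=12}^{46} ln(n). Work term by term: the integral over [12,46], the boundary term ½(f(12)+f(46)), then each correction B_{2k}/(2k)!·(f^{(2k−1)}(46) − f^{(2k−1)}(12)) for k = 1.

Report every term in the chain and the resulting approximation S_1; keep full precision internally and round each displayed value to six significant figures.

S_1 ≈ 115.450

Integral: ∫_12^46 ln(x) dx = 112.299.
Endpoint term: (f(12) + f(46))/2 = (2.48491 + 3.82864)/2 = 3.15677.
So far: 115.455.
Correction k=1: B_{2}/2! · (f^{(1)}(46) − f^{(1)}(12)) = 1/12 · (0.0217391 − 0.0833333) = -0.00513285.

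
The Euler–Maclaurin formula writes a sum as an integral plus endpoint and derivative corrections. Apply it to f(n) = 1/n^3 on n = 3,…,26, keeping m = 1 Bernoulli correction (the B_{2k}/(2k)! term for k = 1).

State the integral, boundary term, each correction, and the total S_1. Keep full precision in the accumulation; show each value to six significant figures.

S_1 ≈ 0.0764487

The integral term ∫_3^26 1/x^3 dx = 0.0548159.
Endpoint term: (f(3) + f(26))/2 = (0.0370370 + 5.68958e-05)/2 = 0.0185470.
Integral + boundary = 0.0733629.
Order-1 term: 1/12 · (-6.56490e-06 − (-0.0370370)) = 0.00308587.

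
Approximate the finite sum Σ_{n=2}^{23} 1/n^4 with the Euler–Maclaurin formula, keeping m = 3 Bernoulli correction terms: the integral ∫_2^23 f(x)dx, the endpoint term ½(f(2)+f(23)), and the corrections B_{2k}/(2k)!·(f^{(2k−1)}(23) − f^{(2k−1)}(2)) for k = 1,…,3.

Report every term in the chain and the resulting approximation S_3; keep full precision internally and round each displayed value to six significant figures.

Integral: ∫_2^23 1/x^4 dx = 0.0416393.
½[f(2) + f(23)] = ½[0.0625000 + 3.57346e-06] = 0.0312518.
So far: 0.0728911.
k=1: B_{2}/(2)! × [f^{(1)}(23) − f^{(1)}(2)] = 1/12 × (-6.21471e-07 − (-0.125000)) = 0.0104166.
After k=1: 0.0833077.
k=2: B_{4}/(4)! × [f^{(3)}(23) − f^{(3)}(2)] = −1/720 × (-3.52441e-08 − (-0.937500)) = -0.00130208.
After k=2: 0.0820056.
k=3: B_{6}/(6)! × [f^{(5)}(23) − f^{(5)}(2)] = 1/30240 × (-3.73094e-09 − (-13.1250)) = 0.000434028.

S_3 ≈ 0.0824396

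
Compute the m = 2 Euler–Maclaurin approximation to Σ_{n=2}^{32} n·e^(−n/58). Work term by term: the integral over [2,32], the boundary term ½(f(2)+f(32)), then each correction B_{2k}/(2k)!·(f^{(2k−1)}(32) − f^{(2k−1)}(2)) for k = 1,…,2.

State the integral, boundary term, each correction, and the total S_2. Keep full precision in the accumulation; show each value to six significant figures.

The integral term ∫_2^32 x·e^(−x/58) dx = 355.555.
½[f(2) + f(32)] = ½[1.93221 + 18.4306] = 10.1814.
So far: 365.737.
Order-1 term: 1/12 · (0.258187 − 0.932791) = -0.0562170.
Partial sum through k=1: 365.681.
Order-2 term: −1/720 · (0.000419173 − 0.000851665) = 6.00683e-07.

S_2 ≈ 365.681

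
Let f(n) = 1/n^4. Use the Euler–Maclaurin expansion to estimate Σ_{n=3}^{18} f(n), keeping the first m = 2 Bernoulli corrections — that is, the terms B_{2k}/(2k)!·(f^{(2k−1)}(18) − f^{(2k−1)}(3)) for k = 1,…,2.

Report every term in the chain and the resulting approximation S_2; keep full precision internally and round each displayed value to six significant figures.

S_2 ≈ 0.0197615

The integral term ∫_3^18 1/x^4 dx = 0.0122885.
Endpoint term: (f(3) + f(18))/2 = (0.0123457 + 9.52599e-06)/2 = 0.00617760.
So far: 0.0184661.
Order-1 term: 1/12 · (-2.11689e-06 − (-0.0164609)) = 0.00137157.
After k=1: 0.0198377.
Order-2 term: −1/720 · (-1.96008e-07 − (-0.0548697)) = -7.62076e-05.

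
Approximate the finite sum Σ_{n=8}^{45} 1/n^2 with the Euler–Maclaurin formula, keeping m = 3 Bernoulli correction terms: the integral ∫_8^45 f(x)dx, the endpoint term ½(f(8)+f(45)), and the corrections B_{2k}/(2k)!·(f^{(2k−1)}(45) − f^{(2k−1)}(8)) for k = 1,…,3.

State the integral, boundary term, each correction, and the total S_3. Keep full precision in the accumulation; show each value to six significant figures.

S_3 ≈ 0.111160

The integral term ∫_8^45 1/x^2 dx = 0.102778.
½[f(8) + f(45)] = ½[0.0156250 + 0.000493827] = 0.00805941.
So far: 0.110837.
Correction k=1: B_{2}/2! · (f^{(1)}(45) − f^{(1)}(8)) = 1/12 · (-2.19479e-05 − (-0.00390625)) = 0.000323692.
Running total after k=1: 0.111161.
Correction k=2: B_{4}/4! · (f^{(3)}(45) − f^{(3)}(8)) = −1/720 · (-1.30061e-07 − (-0.000732422)) = -1.01707e-06.
Running total after k=2: 0.111160.
Correction k=3: B_{6}/6! · (f^{(5)}(45) − f^{(5)}(8)) = 1/30240 · (-1.92684e-09 − (-0.000343323)) = 1.13532e-08.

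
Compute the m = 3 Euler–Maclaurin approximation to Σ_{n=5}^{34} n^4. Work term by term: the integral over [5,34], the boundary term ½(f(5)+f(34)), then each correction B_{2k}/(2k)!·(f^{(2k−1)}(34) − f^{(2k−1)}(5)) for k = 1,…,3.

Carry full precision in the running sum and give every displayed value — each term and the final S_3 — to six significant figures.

S_3 ≈ 9.76800e+06

The integral term ∫_5^34 x^4 dx = 9.08646e+06.
Endpoint term: (f(5) + f(34))/2 = (625.000 + 1.33634e+06)/2 = 668480.
So far: 9.75494e+06.
Correction k=1: B_{2}/2! · (f^{(1)}(34) − f^{(1)}(5)) = 1/12 · (157216 − 500.000) = 13059.7.
After k=1: 9.76800e+06.
Correction k=2: B_{4}/4! · (f^{(3)}(34) − f^{(3)}(5)) = −1/720 · (816.000 − 120.000) = -0.966667.
After k=2: 9.76800e+06.
Correction k=3: B_{6}/6! · (f^{(5)}(34) − f^{(5)}(5)) = 1/30240 · (0.00000 − 0.00000) = 0.00000.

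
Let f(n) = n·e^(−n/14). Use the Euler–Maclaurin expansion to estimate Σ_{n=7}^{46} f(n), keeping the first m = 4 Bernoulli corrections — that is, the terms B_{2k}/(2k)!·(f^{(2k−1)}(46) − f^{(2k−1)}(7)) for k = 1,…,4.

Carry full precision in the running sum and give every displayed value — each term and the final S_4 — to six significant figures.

∫_7^46 x·e^(−x/14) dx evaluates to 146.892.
Boundary: ½(f(7) + f(46)) = ½(4.24571 + 1.72104) = 2.98338.
Running total after boundary: 149.876.
k=1: B_{2}/(2)! × [f^{(1)}(46) − f^{(1)}(7)] = 1/12 × (-0.0855174 − 0.303265) = -0.0323986.
Running total after k=1: 149.843.
k=2: B_{4}/(4)! × [f^{(3)}(46) − f^{(3)}(7)] = −1/720 × (-5.45391e-05 − 0.00773636) = 1.08207e-05.
Running total after k=2: 149.843.
k=3: B_{6}/(6)! × [f^{(5)}(46) − f^{(5)}(7)] = 1/30240 × (1.66957e-06 − 7.10482e-05) = -2.29427e-09.
Running total after k=3: 149.843.
k=4: B_{8}/(8)! × [f^{(7)}(46) − f^{(7)}(7)] = −1/1209600 × (1.84561e-08 − 5.23598e-07) = 4.17611e-13.

S_4 ≈ 149.843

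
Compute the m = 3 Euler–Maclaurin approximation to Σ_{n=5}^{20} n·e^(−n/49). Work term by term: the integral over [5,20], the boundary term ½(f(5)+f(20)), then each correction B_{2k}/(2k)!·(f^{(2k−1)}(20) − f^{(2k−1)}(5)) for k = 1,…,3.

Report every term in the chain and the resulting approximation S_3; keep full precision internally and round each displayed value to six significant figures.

∫_5^20 x·e^(−x/49) dx evaluates to 141.392.
Endpoint term: (f(5) + f(20))/2 = (4.51496 + 13.2974)/2 = 8.90618.
Integral + boundary = 150.298.
Correction k=1: B_{2}/2! · (f^{(1)}(20) − f^{(1)}(5)) = 1/12 · (0.393495 − 0.810851) = -0.0347797.
Running total after k=1: 150.264.
Correction k=2: B_{4}/4! · (f^{(3)}(20) − f^{(3)}(5)) = −1/720 · (0.000717716 − 0.00108989) = 5.16915e-07.
Running total after k=2: 150.264.
Correction k=3: B_{6}/6! · (f^{(5)}(20) − f^{(5)}(5)) = 1/30240 · (5.29589e-07 − 7.67211e-07) = -7.85788e-12.

S_3 ≈ 150.264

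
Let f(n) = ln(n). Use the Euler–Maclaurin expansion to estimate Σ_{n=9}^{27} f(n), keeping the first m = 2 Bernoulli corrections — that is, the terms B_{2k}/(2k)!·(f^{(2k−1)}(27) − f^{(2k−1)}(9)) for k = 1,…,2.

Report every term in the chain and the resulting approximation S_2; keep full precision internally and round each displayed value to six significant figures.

∫_9^27 ln(x) dx evaluates to 51.2126.
½[f(9) + f(27)] = ½[2.19722 + 3.29584] = 2.74653.
Running total after boundary: 53.9591.
k=1: B_{2}/(2)! × [f^{(1)}(27) − f^{(1)}(9)] = 1/12 × (0.0370370 − 0.111111) = -0.00617284.
Partial sum through k=1: 53.9529.
k=2: B_{4}/(4)! × [f^{(3)}(27) − f^{(3)}(9)] = −1/720 × (0.000101611 − 0.00274348) = 3.66927e-06.

S_2 ≈ 53.9529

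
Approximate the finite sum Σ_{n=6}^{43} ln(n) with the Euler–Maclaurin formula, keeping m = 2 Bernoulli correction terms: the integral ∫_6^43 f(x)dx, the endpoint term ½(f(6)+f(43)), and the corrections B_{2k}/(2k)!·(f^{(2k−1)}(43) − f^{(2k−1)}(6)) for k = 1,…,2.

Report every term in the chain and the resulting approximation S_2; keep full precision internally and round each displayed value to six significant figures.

Integral: ∫_6^43 ln(x) dx = 113.981.
Endpoint term: (f(6) + f(43))/2 = (1.79176 + 3.76120)/2 = 2.77648.
Integral + boundary = 116.758.
Order-1 term: 1/12 · (0.0232558 − 0.166667) = -0.0119509.
After k=1: 116.746.
Order-2 term: −1/720 · (2.51550e-05 − 0.00925926) = 1.28251e-05.

S_2 ≈ 116.746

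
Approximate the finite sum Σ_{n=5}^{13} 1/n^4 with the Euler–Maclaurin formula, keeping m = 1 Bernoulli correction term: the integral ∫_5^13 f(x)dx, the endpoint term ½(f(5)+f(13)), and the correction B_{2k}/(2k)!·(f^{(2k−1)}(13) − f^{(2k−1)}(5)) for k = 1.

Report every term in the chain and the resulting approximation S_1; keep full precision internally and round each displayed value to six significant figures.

S_1 ≈ 0.00343822

∫_5^13 1/x^4 dx evaluates to 0.00251494.
Boundary: ½(f(5) + f(13)) = ½(0.00160000 + 3.50128e-05) = 0.000817506.
So far: 0.00333245.
k=1: B_{2}/(2)! × [f^{(1)}(13) − f^{(1)}(5)] = 1/12 × (-1.07732e-05 − (-0.00128000)) = 0.000105769.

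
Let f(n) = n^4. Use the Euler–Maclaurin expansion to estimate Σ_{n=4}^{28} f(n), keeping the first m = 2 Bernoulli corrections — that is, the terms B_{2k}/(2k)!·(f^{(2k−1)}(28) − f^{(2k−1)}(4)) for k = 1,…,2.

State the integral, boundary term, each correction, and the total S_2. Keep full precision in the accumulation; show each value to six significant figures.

The integral term ∫_4^28 x^4 dx = 3.44187e+06.
Endpoint term: (f(4) + f(28))/2 = (256.000 + 614656)/2 = 307456.
Running total after boundary: 3.74932e+06.
Order-1 term: 1/12 · (87808.0 − 256.000) = 7296.00.
After k=1: 3.75662e+06.
Order-2 term: −1/720 · (672.000 − 96.0000) = -0.800000.

S_2 ≈ 3.75662e+06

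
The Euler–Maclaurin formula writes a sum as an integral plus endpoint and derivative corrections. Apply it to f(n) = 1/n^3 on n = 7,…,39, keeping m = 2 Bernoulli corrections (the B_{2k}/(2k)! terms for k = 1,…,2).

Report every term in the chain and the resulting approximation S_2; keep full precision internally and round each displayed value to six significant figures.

S_2 ≈ 0.0114448

Integral: ∫_7^39 1/x^3 dx = 0.00987535.
Boundary: ½(f(7) + f(39)) = ½(0.00291545 + 1.68580e-05) = 0.00146615.
Integral + boundary = 0.0113415.
Order-1 term: 1/12 · (-1.29677e-06 − (-0.00124948)) = 0.000104015.
Running total after k=1: 0.0114455.
Order-2 term: −1/720 · (-1.70515e-08 − (-0.000509992)) = -7.08298e-07.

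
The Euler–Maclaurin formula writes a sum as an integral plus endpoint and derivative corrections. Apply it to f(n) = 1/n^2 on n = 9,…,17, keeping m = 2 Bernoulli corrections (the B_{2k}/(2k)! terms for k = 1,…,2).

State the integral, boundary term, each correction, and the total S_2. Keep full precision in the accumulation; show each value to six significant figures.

∫_9^17 1/x^2 dx evaluates to 0.0522876.
½[f(9) + f(17)] = ½[0.0123457 + 0.00346021] = 0.00790294.
So far: 0.0601905.
Order-1 term: 1/12 · (-0.000407083 − (-0.00274348)) = 0.000194700.
After k=1: 0.0603852.
Order-2 term: −1/720 · (-1.69031e-05 − (-0.000406442)) = -5.41026e-07.

S_2 ≈ 0.0603847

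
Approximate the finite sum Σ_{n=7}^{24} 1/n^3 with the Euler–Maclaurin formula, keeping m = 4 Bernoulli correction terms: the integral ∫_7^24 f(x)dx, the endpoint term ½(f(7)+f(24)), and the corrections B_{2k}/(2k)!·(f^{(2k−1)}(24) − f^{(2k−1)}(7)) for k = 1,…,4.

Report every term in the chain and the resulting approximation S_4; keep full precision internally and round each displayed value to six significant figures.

S_4 ≈ 0.0109326

∫_7^24 1/x^3 dx evaluates to 0.00933603.
Boundary: ½(f(7) + f(24)) = ½(0.00291545 + 7.23380e-05) = 0.00149389.
Integral + boundary = 0.0108299.
k=1: B_{2}/(2)! × [f^{(1)}(24) − f^{(1)}(7)] = 1/12 × (-9.04225e-06 − (-0.00124948)) = 0.000103370.
Running total after k=1: 0.0109333.
k=2: B_{4}/(4)! × [f^{(3)}(24) − f^{(3)}(7)] = −1/720 × (-3.13967e-07 − (-0.000509992)) = -7.07886e-07.
Running total after k=2: 0.0109326.
k=3: B_{6}/(6)! × [f^{(5)}(24) − f^{(5)}(7)] = 1/30240 × (-2.28934e-08 − (-0.000437136)) = 1.44548e-08.
Running total after k=3: 0.0109326.
k=4: B_{8}/(8)! × [f^{(7)}(24) − f^{(7)}(7)] = −1/1209600 × (-2.86168e-09 − (-0.000642322)) = -5.31018e-10.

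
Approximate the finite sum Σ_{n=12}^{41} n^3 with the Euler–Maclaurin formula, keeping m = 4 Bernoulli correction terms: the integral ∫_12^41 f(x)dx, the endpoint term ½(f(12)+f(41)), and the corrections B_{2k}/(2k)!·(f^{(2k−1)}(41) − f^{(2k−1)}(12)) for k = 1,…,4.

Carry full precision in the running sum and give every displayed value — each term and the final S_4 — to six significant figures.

S_4 ≈ 736965

Integral: ∫_12^41 x^3 dx = 701256.
Boundary: ½(f(12) + f(41)) = ½(1728.00 + 68921.0) = 35324.5.
Integral + boundary = 736581.
Order-1 term: 1/12 · (5043.00 − 432.000) = 384.250.
Partial sum through k=1: 736965.
Order-2 term: −1/720 · (6.00000 − 6.00000) = 0.00000.
Partial sum through k=2: 736965.
Order-3 term: 1/30240 · (0.00000 − 0.00000) = 0.00000.
Partial sum through k=3: 736965.
Order-4 term: −1/1209600 · (0.00000 − 0.00000) = 0.00000.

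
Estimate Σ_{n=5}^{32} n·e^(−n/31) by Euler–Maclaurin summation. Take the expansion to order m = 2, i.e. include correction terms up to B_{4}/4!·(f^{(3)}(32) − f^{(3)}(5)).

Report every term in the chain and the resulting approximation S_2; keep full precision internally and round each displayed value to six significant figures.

Integral: ∫_5^32 x·e^(−x/31) dx = 254.104.
½[f(5) + f(32)] = ½[4.25522 + 11.3985] = 7.82684.
Running total after boundary: 261.931.
Order-1 term: 1/12 · (-0.0114904 − 0.713780) = -0.0604392.
Running total after k=1: 261.871.
Order-2 term: −1/720 · (0.000729358 − 0.00251391) = 2.47855e-06.

S_2 ≈ 261.871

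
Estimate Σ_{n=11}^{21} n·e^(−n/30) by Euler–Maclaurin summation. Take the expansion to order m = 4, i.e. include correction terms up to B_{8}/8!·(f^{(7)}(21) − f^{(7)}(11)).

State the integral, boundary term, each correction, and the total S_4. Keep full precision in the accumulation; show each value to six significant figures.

∫_11^21 x·e^(−x/30) dx evaluates to 92.6644.
Endpoint term: (f(11) + f(21))/2 = (7.62345 + 10.4283)/2 = 9.02587.
Running total after boundary: 101.690.
Order-1 term: 1/12 · (0.148976 − 0.438926) = -0.0241625.
Running total after k=1: 101.666.
Order-2 term: −1/720 · (0.00126905 − 0.00202779) = 1.05380e-06.
Running total after k=2: 101.666.
Order-3 term: 1/30240 · (2.63619e-06 − 3.96431e-06) = -4.39191e-11.
Running total after k=3: 101.666.
Order-4 term: −1/1209600 · (4.29148e-09 − 6.30613e-09) = 1.66555e-15.

S_4 ≈ 101.666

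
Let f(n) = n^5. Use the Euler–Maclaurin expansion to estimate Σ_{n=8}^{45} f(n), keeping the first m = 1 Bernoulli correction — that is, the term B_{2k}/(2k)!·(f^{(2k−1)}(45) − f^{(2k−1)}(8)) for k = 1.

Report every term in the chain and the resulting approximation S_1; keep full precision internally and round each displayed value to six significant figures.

S_1 ≈ 1.47790e+09

The integral term ∫_8^45 x^5 dx = 1.38392e+09.
Boundary: ½(f(8) + f(45)) = ½(32768.0 + 1.84528e+08) = 9.22804e+07.
Running total after boundary: 1.47620e+09.
Order-1 term: 1/12 · (2.05031e+07 − 20480.0) = 1.70689e+06.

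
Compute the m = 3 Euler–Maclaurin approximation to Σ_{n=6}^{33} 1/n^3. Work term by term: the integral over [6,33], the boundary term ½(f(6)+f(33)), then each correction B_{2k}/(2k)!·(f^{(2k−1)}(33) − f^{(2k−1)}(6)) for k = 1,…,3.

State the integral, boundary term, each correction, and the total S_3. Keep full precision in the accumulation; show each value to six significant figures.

∫_6^33 1/x^3 dx evaluates to 0.0134298.
Boundary: ½(f(6) + f(33)) = ½(0.00462963 + 2.78265e-05) = 0.00232873.
Running total after boundary: 0.0157585.
Correction k=1: B_{2}/2! · (f^{(1)}(33) − f^{(1)}(6)) = 1/12 · (-2.52968e-06 − (-0.00231481)) = 0.000192690.
After k=1: 0.0159512.
Correction k=2: B_{4}/4! · (f^{(3)}(33) − f^{(3)}(6)) = −1/720 · (-4.64588e-08 − (-0.00128601)) = -1.78606e-06.
After k=2: 0.0159494.
Correction k=3: B_{6}/6! · (f^{(5)}(33) − f^{(5)}(6)) = 1/30240 · (-1.79180e-09 − (-0.00150034)) = 4.96145e-08.

S_3 ≈ 0.0159494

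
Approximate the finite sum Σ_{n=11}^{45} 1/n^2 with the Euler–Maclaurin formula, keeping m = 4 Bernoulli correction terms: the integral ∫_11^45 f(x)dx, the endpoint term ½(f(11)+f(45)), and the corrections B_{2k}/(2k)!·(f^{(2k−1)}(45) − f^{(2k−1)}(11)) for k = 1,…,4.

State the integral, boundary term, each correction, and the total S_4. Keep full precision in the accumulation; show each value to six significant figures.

∫_11^45 1/x^2 dx evaluates to 0.0686869.
Boundary: ½(f(11) + f(45)) = ½(0.00826446 + 0.000493827) = 0.00437914.
Integral + boundary = 0.0730660.
k=1: B_{2}/(2)! × [f^{(1)}(45) − f^{(1)}(11)] = 1/12 × (-2.19479e-05 − (-0.00150263)) = 0.000123390.
Partial sum through k=1: 0.0731894.
k=2: B_{4}/(4)! × [f^{(3)}(45) − f^{(3)}(11)] = −1/720 × (-1.30061e-07 − (-0.000149021)) = -2.06793e-07.
Partial sum through k=2: 0.0731892.
k=3: B_{6}/(6)! × [f^{(5)}(45) − f^{(5)}(11)] = 1/30240 × (-1.92684e-09 − (-3.69474e-05)) = 1.22174e-09.
Partial sum through k=3: 0.0731892.
k=4: B_{8}/(8)! × [f^{(7)}(45) − f^{(7)}(11)] = −1/1209600 × (-5.32854e-11 − (-1.70996e-05)) = -1.41365e-11.

S_4 ≈ 0.0731892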